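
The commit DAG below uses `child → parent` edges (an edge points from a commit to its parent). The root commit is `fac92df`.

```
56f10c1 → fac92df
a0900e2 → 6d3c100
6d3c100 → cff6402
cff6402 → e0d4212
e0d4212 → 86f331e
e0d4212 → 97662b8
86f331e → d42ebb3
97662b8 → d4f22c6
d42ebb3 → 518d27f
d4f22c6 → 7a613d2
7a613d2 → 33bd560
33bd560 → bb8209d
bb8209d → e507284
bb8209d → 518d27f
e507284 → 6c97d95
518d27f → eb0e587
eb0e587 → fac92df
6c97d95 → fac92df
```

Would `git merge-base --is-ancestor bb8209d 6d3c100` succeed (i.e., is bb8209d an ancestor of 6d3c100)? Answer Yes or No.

Ancestors of 6d3c100 (commits reachable by following parents): {33bd560, 518d27f, 6c97d95, 6d3c100, 7a613d2, 86f331e, 97662b8, bb8209d, cff6402, d42ebb3, d4f22c6, e0d4212, e507284, eb0e587, fac92df}.
bb8209d is in that set, so it is an ancestor of 6d3c100.

Yes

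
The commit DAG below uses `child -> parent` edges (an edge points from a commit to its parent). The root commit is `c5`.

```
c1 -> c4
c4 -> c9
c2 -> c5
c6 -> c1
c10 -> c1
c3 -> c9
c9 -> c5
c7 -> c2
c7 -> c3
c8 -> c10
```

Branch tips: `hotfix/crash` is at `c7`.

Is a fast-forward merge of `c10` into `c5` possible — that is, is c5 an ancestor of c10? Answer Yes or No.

Yes

A fast-forward from c5 to c10 is possible iff c5 is an ancestor of c10.
Ancestors of c10: {c1, c10, c4, c5, c9}.
c5 is among them, so fast-forward is possible.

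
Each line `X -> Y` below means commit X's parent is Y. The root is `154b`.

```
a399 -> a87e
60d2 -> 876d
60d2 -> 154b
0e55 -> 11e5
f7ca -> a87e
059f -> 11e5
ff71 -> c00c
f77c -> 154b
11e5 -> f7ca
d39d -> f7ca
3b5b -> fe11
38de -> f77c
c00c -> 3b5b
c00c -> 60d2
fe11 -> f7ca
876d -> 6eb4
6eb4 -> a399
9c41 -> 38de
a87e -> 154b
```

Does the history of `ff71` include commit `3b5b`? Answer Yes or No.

Ancestors of ff71 (commits reachable by following parents): {154b, 3b5b, 60d2, 6eb4, 876d, a399, a87e, c00c, f7ca, fe11, ff71}.
3b5b is in that set, so it is an ancestor of ff71.

Yes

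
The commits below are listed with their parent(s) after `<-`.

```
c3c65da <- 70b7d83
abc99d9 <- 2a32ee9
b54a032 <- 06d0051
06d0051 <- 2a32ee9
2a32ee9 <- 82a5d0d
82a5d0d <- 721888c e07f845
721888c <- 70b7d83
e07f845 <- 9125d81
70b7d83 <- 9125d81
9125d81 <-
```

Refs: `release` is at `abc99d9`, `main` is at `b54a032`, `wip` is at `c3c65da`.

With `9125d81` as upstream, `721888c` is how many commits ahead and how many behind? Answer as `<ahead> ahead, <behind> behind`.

Reachable from 721888c: {70b7d83, 721888c, 9125d81}.
Reachable from 9125d81: {9125d81}.
Only in 721888c's history (ahead): {70b7d83, 721888c} — 2.
Only in 9125d81's history (behind): {} — 0.

2 ahead, 0 behind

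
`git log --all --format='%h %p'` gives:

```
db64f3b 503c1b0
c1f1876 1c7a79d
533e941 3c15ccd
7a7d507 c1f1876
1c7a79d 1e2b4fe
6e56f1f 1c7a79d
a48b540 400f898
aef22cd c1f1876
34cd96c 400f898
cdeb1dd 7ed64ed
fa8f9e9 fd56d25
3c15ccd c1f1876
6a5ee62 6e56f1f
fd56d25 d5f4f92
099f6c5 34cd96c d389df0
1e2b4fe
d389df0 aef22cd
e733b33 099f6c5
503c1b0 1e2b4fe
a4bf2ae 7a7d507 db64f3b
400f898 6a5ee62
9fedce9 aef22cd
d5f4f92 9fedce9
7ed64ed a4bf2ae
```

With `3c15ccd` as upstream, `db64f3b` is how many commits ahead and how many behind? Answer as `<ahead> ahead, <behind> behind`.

Reachable from db64f3b: {1e2b4fe, 503c1b0, db64f3b}.
Reachable from 3c15ccd: {1c7a79d, 1e2b4fe, 3c15ccd, c1f1876}.
Only in db64f3b's history (ahead): {503c1b0, db64f3b} — 2.
Only in 3c15ccd's history (behind): {1c7a79d, 3c15ccd, c1f1876} — 3.

2 ahead, 3 behind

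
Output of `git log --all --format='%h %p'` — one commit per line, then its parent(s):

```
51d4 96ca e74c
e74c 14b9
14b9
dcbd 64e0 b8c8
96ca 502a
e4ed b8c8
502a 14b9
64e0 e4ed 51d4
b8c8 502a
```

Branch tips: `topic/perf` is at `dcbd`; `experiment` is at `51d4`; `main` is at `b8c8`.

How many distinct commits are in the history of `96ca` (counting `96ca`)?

Walking parent pointers from 96ca: reachable set = {14b9, 502a, 96ca}.
That is 3 commits.

3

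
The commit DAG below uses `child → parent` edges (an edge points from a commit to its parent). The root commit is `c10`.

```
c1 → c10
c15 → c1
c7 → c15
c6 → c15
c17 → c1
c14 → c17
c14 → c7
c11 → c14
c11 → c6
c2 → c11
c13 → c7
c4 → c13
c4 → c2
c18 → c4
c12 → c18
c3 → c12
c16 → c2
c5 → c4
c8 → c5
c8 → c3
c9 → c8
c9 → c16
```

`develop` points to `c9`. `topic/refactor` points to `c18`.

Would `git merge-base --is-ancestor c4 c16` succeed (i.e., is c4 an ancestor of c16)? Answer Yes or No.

Ancestors of c16: {c1, c10, c11, c14, c15, c16, c17, c2, c6, c7}.
c4 is not in that set, so it is not an ancestor of c16.

No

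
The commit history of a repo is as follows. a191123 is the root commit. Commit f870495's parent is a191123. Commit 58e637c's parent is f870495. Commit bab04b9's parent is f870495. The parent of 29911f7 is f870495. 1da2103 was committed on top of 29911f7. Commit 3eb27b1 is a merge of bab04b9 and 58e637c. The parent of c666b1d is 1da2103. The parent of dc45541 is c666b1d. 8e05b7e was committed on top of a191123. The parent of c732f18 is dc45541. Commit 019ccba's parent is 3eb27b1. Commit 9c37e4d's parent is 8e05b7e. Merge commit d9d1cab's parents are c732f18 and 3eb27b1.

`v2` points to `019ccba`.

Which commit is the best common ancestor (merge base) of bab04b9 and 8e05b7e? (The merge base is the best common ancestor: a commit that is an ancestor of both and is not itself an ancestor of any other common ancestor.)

Ancestors of bab04b9: {a191123, bab04b9, f870495}.
Ancestors of 8e05b7e: {8e05b7e, a191123}.
Common ancestors: {a191123}.
The only common ancestor is a191123, so it is the merge base.

a191123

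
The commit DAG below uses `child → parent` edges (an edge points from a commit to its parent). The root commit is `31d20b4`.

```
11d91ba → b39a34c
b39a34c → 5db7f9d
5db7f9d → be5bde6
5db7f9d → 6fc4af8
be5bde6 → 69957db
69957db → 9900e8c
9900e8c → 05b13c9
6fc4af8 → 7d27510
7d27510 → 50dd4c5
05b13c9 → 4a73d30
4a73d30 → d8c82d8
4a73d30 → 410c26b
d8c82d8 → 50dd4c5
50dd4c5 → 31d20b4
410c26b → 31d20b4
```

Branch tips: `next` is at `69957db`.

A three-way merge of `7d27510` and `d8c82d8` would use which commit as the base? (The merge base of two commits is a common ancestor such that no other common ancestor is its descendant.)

50dd4c5

Ancestors of 7d27510: {31d20b4, 50dd4c5, 7d27510}.
Ancestors of d8c82d8: {31d20b4, 50dd4c5, d8c82d8}.
Common ancestors: {31d20b4, 50dd4c5}.
Among these, 50dd4c5 is not an ancestor of any other common ancestor — it is the merge base.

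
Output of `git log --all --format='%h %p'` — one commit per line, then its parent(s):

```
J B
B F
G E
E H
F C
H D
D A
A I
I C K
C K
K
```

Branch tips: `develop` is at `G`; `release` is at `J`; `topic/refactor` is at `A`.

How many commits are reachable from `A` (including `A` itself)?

4

Walking parent pointers from A: reachable set = {A, C, I, K}.
That is 4 commits.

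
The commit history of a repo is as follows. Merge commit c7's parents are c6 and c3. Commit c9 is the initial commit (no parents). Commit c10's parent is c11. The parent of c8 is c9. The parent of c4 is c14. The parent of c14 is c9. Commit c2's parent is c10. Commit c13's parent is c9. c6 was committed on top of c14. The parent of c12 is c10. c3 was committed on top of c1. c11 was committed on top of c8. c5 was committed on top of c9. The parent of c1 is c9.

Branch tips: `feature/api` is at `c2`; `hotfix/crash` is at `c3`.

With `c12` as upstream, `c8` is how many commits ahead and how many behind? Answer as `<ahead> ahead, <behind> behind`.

Reachable from c8: {c8, c9}.
Reachable from c12: {c10, c11, c12, c8, c9}.
Only in c8's history (ahead): {} — 0.
Only in c12's history (behind): {c10, c11, c12} — 3.

0 ahead, 3 behind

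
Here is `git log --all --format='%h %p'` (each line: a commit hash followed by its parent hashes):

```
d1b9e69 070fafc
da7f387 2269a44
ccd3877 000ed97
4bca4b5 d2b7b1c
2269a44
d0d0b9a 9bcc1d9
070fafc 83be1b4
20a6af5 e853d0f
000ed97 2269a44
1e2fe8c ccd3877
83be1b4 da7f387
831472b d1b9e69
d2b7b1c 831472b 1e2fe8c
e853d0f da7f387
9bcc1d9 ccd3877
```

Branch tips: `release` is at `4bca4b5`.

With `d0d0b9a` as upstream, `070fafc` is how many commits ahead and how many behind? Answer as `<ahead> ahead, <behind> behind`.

3 ahead, 4 behind

Reachable from 070fafc: {070fafc, 2269a44, 83be1b4, da7f387}.
Reachable from d0d0b9a: {000ed97, 2269a44, 9bcc1d9, ccd3877, d0d0b9a}.
Only in 070fafc's history (ahead): {070fafc, 83be1b4, da7f387} — 3.
Only in d0d0b9a's history (behind): {000ed97, 9bcc1d9, ccd3877, d0d0b9a} — 4.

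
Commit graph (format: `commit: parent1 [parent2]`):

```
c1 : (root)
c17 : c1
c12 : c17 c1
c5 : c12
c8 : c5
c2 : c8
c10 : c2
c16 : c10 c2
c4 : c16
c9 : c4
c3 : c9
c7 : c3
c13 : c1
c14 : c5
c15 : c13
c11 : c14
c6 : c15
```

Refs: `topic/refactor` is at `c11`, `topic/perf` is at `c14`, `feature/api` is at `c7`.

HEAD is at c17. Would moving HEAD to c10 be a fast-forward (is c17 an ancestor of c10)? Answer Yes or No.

A fast-forward from c17 to c10 is possible iff c17 is an ancestor of c10.
Ancestors of c10: {c1, c10, c12, c17, c2, c5, c8}.
c17 is among them, so fast-forward is possible.

Yes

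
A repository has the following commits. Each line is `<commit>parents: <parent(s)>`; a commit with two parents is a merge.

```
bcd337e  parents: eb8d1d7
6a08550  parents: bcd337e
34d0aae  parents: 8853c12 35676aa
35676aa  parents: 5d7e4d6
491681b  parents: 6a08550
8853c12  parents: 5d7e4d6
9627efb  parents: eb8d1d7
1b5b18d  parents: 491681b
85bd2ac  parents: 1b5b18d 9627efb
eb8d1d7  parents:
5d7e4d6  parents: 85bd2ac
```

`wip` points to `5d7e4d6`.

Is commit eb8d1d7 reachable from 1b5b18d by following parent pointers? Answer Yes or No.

Yes

Ancestors of 1b5b18d (commits reachable by following parents): {1b5b18d, 491681b, 6a08550, bcd337e, eb8d1d7}.
eb8d1d7 is in that set, so it is an ancestor of 1b5b18d.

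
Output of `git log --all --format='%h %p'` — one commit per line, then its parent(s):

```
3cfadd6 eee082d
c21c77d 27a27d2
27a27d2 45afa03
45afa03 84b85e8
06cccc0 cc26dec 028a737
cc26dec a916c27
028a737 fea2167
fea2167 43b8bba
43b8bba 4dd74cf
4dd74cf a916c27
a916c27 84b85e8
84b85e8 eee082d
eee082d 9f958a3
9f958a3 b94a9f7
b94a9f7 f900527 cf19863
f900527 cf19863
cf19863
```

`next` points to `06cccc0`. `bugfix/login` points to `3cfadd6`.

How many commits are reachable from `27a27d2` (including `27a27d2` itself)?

8

Walking parent pointers from 27a27d2: reachable set = {27a27d2, 45afa03, 84b85e8, 9f958a3, b94a9f7, cf19863, eee082d, f900527}.
That is 8 commits.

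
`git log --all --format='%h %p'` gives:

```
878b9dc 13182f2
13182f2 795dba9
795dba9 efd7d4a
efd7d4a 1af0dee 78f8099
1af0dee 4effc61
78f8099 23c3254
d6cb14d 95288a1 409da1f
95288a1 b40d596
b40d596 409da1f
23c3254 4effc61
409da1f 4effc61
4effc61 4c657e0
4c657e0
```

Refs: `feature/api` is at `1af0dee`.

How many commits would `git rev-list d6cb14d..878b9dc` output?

7

Reachable from 878b9dc: {13182f2, 1af0dee, 23c3254, 4c657e0, 4effc61, 78f8099, 795dba9, 878b9dc, efd7d4a}.
Reachable from d6cb14d: {409da1f, 4c657e0, 4effc61, 95288a1, b40d596, d6cb14d}.
In 878b9dc's history but not d6cb14d's: {13182f2, 1af0dee, 23c3254, 78f8099, 795dba9, 878b9dc, efd7d4a} — 7 commits.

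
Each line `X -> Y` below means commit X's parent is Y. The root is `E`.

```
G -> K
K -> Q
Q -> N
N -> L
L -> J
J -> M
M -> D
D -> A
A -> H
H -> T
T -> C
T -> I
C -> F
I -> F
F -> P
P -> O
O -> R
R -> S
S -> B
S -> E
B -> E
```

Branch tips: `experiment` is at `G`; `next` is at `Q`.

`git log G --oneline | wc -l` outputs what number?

20

Walking parent pointers from G: reachable set = {A, B, C, D, E, F, G, H, I, J, K, L, M, N, O, P, Q, R, S, T}.
That is 20 commits.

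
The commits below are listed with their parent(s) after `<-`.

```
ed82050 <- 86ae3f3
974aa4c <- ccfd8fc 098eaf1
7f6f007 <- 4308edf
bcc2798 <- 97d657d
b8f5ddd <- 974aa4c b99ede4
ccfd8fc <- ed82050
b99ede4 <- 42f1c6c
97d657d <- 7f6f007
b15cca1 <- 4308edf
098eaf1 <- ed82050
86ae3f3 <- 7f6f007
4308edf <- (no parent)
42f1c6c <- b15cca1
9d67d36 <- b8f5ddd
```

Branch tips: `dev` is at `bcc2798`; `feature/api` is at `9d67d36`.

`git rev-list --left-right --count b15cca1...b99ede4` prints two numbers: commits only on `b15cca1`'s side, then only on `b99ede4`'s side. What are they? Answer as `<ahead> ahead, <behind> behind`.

0 ahead, 2 behind

Reachable from b15cca1: {4308edf, b15cca1}.
Reachable from b99ede4: {42f1c6c, 4308edf, b15cca1, b99ede4}.
Only in b15cca1's history (ahead): {} — 0.
Only in b99ede4's history (behind): {42f1c6c, b99ede4} — 2.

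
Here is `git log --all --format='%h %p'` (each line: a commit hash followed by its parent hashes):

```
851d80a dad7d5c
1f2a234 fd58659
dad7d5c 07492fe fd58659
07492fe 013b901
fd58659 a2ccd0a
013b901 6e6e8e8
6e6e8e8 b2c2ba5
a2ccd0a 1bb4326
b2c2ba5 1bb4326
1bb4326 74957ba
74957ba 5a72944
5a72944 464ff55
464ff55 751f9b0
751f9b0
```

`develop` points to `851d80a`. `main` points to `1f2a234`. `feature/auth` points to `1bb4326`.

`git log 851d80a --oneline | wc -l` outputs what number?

Walking parent pointers from 851d80a: reachable set = {013b901, 07492fe, 1bb4326, 464ff55, 5a72944, 6e6e8e8, 74957ba, 751f9b0, 851d80a, a2ccd0a, b2c2ba5, dad7d5c, fd58659}.
That is 13 commits.

13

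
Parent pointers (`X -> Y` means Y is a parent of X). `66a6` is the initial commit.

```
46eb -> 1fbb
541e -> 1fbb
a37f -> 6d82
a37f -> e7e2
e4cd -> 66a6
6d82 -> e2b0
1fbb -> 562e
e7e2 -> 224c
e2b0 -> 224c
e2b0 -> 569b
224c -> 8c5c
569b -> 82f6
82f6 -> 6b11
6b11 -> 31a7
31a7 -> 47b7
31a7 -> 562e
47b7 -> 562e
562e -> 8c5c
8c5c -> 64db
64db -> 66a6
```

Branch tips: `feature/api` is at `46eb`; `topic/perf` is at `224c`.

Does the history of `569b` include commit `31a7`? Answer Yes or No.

Ancestors of 569b (commits reachable by following parents): {31a7, 47b7, 562e, 569b, 64db, 66a6, 6b11, 82f6, 8c5c}.
31a7 is in that set, so it is an ancestor of 569b.

Yes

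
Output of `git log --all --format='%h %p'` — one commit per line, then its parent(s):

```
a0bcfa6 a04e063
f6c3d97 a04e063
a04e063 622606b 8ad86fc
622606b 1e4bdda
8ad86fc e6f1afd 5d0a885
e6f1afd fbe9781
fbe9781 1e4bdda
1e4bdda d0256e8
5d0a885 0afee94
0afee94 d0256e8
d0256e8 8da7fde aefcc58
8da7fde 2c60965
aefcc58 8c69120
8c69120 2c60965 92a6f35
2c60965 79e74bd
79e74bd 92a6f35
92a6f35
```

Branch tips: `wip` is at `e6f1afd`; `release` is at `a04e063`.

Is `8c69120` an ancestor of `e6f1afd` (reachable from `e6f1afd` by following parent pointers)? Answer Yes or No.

Yes

Ancestors of e6f1afd (commits reachable by following parents): {1e4bdda, 2c60965, 79e74bd, 8c69120, 8da7fde, 92a6f35, aefcc58, d0256e8, e6f1afd, fbe9781}.
8c69120 is in that set, so it is an ancestor of e6f1afd.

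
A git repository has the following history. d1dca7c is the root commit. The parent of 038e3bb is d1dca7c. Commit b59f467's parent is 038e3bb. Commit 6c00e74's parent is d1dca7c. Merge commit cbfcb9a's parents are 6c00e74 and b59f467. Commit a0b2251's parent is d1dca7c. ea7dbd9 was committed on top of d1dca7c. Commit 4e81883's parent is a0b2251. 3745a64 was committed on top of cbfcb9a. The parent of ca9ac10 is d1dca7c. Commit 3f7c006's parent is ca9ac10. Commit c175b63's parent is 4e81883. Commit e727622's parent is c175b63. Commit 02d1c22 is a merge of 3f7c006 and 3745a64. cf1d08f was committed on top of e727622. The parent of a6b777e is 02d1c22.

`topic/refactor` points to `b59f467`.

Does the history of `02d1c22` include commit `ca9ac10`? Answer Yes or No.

Yes

Ancestors of 02d1c22 (commits reachable by following parents): {02d1c22, 038e3bb, 3745a64, 3f7c006, 6c00e74, b59f467, ca9ac10, cbfcb9a, d1dca7c}.
ca9ac10 is in that set, so it is an ancestor of 02d1c22.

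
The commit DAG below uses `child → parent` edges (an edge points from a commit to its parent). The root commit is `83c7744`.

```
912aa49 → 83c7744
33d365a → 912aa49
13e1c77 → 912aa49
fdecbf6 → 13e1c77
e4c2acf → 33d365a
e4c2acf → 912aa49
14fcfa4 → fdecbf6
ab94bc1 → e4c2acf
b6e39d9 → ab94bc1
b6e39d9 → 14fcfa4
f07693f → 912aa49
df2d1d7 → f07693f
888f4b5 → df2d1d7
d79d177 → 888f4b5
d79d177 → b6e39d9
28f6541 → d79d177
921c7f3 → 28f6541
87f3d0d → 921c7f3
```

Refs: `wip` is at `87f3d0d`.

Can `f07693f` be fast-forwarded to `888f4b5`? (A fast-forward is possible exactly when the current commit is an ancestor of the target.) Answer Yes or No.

Yes

A fast-forward from f07693f to 888f4b5 is possible iff f07693f is an ancestor of 888f4b5.
Ancestors of 888f4b5: {83c7744, 888f4b5, 912aa49, df2d1d7, f07693f}.
f07693f is among them, so fast-forward is possible.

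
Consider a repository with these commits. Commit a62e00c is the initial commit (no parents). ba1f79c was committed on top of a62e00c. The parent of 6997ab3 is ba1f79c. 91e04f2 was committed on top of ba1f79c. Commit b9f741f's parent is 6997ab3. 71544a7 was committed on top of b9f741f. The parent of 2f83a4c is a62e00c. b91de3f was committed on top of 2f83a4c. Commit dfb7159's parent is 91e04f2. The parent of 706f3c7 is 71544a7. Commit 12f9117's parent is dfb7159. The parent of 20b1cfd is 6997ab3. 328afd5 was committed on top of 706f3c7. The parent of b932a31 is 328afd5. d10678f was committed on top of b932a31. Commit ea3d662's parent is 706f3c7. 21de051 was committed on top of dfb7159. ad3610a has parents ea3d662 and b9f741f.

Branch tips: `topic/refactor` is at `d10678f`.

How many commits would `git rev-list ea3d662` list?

Walking parent pointers from ea3d662: reachable set = {6997ab3, 706f3c7, 71544a7, a62e00c, b9f741f, ba1f79c, ea3d662}.
That is 7 commits.

7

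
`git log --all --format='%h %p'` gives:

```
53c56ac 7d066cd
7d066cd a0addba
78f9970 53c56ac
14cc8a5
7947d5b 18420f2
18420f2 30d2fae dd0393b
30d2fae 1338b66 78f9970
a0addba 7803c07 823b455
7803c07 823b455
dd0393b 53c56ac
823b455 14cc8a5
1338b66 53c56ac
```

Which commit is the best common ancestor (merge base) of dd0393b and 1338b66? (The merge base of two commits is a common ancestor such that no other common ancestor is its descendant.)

53c56ac

Ancestors of dd0393b: {14cc8a5, 53c56ac, 7803c07, 7d066cd, 823b455, a0addba, dd0393b}.
Ancestors of 1338b66: {1338b66, 14cc8a5, 53c56ac, 7803c07, 7d066cd, 823b455, a0addba}.
Common ancestors: {14cc8a5, 53c56ac, 7803c07, 7d066cd, 823b455, a0addba}.
Among these, 53c56ac is not an ancestor of any other common ancestor — it is the merge base.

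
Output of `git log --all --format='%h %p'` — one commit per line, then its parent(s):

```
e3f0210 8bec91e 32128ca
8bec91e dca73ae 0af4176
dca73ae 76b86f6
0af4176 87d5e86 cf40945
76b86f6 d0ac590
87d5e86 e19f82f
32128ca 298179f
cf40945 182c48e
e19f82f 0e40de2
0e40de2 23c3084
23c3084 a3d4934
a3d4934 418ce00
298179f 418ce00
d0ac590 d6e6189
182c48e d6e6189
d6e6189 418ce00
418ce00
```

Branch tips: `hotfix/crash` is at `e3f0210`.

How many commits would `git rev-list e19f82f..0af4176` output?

Reachable from 0af4176: {0af4176, 0e40de2, 182c48e, 23c3084, 418ce00, 87d5e86, a3d4934, cf40945, d6e6189, e19f82f}.
Reachable from e19f82f: {0e40de2, 23c3084, 418ce00, a3d4934, e19f82f}.
In 0af4176's history but not e19f82f's: {0af4176, 182c48e, 87d5e86, cf40945, d6e6189} — 5 commits.

5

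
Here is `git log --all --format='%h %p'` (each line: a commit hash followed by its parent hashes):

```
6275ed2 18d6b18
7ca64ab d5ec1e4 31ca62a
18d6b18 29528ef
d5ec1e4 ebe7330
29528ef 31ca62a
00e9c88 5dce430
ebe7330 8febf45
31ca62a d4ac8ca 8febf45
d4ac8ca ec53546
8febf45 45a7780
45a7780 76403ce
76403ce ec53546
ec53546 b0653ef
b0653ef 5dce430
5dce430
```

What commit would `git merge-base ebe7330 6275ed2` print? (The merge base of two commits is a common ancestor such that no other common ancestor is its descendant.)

8febf45

Ancestors of ebe7330: {45a7780, 5dce430, 76403ce, 8febf45, b0653ef, ebe7330, ec53546}.
Ancestors of 6275ed2: {18d6b18, 29528ef, 31ca62a, 45a7780, 5dce430, 6275ed2, 76403ce, 8febf45, b0653ef, d4ac8ca, ec53546}.
Common ancestors: {45a7780, 5dce430, 76403ce, 8febf45, b0653ef, ec53546}.
Among these, 8febf45 is not an ancestor of any other common ancestor — it is the merge base.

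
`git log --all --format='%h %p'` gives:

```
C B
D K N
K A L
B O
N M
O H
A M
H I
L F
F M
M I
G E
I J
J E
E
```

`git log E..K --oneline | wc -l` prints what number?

7

Reachable from K: {A, E, F, I, J, K, L, M}.
Reachable from E: {E}.
In K's history but not E's: {A, F, I, J, K, L, M} — 7 commits.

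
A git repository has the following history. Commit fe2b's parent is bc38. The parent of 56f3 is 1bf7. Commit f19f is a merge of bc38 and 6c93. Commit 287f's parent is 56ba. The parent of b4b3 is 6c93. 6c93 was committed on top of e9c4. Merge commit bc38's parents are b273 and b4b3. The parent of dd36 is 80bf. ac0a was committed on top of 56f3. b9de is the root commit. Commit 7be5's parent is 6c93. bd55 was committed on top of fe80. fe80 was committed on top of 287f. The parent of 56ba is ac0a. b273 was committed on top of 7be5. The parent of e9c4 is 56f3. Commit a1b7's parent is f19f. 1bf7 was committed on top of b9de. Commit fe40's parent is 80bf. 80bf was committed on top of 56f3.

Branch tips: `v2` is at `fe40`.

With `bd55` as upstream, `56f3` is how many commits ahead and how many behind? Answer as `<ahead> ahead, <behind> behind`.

Reachable from 56f3: {1bf7, 56f3, b9de}.
Reachable from bd55: {1bf7, 287f, 56ba, 56f3, ac0a, b9de, bd55, fe80}.
Only in 56f3's history (ahead): {} — 0.
Only in bd55's history (behind): {287f, 56ba, ac0a, bd55, fe80} — 5.

0 ahead, 5 behind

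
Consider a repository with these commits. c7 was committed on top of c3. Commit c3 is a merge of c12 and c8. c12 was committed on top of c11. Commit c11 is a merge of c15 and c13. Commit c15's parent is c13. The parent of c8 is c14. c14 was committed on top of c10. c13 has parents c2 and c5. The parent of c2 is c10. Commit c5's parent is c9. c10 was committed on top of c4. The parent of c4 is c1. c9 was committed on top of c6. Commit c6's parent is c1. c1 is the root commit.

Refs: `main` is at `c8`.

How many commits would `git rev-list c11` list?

Walking parent pointers from c11: reachable set = {c1, c10, c11, c13, c15, c2, c4, c5, c6, c9}.
That is 10 commits.

10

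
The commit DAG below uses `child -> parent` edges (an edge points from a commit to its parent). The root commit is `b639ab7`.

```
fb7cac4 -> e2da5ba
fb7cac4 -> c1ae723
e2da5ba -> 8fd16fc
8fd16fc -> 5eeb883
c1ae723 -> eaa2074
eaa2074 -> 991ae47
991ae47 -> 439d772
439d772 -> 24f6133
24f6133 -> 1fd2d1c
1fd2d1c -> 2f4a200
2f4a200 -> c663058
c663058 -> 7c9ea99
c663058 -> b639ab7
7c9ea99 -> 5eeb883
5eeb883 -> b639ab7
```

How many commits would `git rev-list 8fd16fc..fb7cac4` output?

Reachable from fb7cac4: {1fd2d1c, 24f6133, 2f4a200, 439d772, 5eeb883, 7c9ea99, 8fd16fc, 991ae47, b639ab7, c1ae723, c663058, e2da5ba, eaa2074, fb7cac4}.
Reachable from 8fd16fc: {5eeb883, 8fd16fc, b639ab7}.
In fb7cac4's history but not 8fd16fc's: {1fd2d1c, 24f6133, 2f4a200, 439d772, 7c9ea99, 991ae47, c1ae723, c663058, e2da5ba, eaa2074, fb7cac4} — 11 commits.

11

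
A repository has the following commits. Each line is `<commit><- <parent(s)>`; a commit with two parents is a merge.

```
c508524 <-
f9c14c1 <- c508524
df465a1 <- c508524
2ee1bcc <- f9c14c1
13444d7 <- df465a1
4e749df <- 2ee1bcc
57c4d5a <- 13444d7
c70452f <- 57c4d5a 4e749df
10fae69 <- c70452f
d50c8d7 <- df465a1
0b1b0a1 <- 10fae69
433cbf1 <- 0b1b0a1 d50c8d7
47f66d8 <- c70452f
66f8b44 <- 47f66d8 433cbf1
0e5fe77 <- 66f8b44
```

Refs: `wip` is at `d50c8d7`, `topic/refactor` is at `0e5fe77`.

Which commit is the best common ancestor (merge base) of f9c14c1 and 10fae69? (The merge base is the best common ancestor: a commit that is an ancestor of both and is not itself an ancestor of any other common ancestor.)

Ancestors of f9c14c1: {c508524, f9c14c1}.
Ancestors of 10fae69: {10fae69, 13444d7, 2ee1bcc, 4e749df, 57c4d5a, c508524, c70452f, df465a1, f9c14c1}.
Common ancestors: {c508524, f9c14c1}.
Among these, f9c14c1 is not an ancestor of any other common ancestor — it is the merge base.

f9c14c1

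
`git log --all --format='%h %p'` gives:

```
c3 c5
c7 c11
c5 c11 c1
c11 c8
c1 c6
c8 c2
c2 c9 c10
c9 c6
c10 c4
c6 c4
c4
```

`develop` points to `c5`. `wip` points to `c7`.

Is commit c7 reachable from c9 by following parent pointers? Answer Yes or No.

No

Ancestors of c9: {c4, c6, c9}.
c7 is not in that set, so it is not an ancestor of c9.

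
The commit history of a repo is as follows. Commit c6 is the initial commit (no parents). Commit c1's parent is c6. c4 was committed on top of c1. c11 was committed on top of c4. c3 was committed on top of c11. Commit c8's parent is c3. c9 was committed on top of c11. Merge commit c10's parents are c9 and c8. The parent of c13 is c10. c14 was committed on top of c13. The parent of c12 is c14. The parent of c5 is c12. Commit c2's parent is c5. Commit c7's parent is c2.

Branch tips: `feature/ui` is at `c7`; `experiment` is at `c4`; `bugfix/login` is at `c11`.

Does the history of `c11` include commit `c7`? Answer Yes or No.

Ancestors of c11: {c1, c11, c4, c6}.
c7 is not in that set, so it is not an ancestor of c11.

No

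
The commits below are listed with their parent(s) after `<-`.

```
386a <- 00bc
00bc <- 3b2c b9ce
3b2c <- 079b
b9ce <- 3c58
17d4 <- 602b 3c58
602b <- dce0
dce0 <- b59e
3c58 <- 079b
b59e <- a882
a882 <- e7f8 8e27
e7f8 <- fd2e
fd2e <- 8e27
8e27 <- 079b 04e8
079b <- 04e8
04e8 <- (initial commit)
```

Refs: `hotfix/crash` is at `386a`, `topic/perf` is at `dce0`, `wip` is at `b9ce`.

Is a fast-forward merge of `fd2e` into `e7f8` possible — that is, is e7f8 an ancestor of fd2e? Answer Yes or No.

No

A fast-forward from e7f8 to fd2e is possible iff e7f8 is an ancestor of fd2e.
Ancestors of fd2e: {04e8, 079b, 8e27, fd2e}.
e7f8 is not among them, so fast-forward is not possible.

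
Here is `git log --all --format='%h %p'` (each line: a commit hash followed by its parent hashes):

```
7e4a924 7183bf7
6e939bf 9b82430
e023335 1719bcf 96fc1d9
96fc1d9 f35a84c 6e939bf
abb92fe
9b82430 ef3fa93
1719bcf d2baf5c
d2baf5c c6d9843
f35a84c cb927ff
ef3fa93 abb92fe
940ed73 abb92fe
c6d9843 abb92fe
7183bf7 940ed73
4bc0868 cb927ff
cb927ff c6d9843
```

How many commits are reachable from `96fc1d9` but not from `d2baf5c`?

6

Reachable from 96fc1d9: {6e939bf, 96fc1d9, 9b82430, abb92fe, c6d9843, cb927ff, ef3fa93, f35a84c}.
Reachable from d2baf5c: {abb92fe, c6d9843, d2baf5c}.
In 96fc1d9's history but not d2baf5c's: {6e939bf, 96fc1d9, 9b82430, cb927ff, ef3fa93, f35a84c} — 6 commits.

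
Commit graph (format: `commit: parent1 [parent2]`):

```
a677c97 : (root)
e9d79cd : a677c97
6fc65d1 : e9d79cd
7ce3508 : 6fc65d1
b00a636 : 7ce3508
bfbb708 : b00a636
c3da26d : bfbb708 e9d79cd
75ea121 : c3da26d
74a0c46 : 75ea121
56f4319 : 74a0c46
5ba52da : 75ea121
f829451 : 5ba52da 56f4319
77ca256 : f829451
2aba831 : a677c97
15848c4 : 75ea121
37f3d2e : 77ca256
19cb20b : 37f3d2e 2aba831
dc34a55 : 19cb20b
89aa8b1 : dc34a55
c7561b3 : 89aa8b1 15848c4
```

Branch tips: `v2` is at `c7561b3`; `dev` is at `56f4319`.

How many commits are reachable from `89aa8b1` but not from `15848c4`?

Reachable from 89aa8b1: {19cb20b, 2aba831, 37f3d2e, 56f4319, 5ba52da, 6fc65d1, 74a0c46, 75ea121, 77ca256, 7ce3508, 89aa8b1, a677c97, b00a636, bfbb708, c3da26d, dc34a55, e9d79cd, f829451}.
Reachable from 15848c4: {15848c4, 6fc65d1, 75ea121, 7ce3508, a677c97, b00a636, bfbb708, c3da26d, e9d79cd}.
In 89aa8b1's history but not 15848c4's: {19cb20b, 2aba831, 37f3d2e, 56f4319, 5ba52da, 74a0c46, 77ca256, 89aa8b1, dc34a55, f829451} — 10 commits.

10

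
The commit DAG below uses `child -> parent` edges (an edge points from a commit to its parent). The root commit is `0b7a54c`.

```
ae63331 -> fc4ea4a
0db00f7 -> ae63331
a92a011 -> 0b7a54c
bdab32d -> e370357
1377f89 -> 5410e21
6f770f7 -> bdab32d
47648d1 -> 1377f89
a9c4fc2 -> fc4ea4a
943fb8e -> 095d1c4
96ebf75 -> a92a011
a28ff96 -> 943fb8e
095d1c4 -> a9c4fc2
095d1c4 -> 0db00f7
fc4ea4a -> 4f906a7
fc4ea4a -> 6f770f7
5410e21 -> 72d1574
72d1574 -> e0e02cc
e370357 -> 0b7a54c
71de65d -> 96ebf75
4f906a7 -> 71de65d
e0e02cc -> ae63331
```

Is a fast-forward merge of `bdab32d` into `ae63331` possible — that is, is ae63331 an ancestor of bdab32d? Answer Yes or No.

A fast-forward from ae63331 to bdab32d is possible iff ae63331 is an ancestor of bdab32d.
Ancestors of bdab32d: {0b7a54c, bdab32d, e370357}.
ae63331 is not among them, so fast-forward is not possible.

No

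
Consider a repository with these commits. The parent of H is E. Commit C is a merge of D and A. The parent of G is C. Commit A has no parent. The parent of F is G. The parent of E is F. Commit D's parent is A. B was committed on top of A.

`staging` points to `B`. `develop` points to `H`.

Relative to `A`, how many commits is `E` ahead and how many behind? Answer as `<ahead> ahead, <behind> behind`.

Reachable from E: {A, C, D, E, F, G}.
Reachable from A: {A}.
Only in E's history (ahead): {C, D, E, F, G} — 5.
Only in A's history (behind): {} — 0.

5 ahead, 0 behind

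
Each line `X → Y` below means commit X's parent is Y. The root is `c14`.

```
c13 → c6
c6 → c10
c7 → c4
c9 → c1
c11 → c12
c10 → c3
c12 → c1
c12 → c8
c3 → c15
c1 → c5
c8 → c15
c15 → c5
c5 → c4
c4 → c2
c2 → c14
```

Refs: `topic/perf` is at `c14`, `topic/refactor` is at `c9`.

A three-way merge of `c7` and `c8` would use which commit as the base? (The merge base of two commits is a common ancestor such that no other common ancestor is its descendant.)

c4

Ancestors of c7: {c14, c2, c4, c7}.
Ancestors of c8: {c14, c15, c2, c4, c5, c8}.
Common ancestors: {c14, c2, c4}.
Among these, c4 is not an ancestor of any other common ancestor — it is the merge base.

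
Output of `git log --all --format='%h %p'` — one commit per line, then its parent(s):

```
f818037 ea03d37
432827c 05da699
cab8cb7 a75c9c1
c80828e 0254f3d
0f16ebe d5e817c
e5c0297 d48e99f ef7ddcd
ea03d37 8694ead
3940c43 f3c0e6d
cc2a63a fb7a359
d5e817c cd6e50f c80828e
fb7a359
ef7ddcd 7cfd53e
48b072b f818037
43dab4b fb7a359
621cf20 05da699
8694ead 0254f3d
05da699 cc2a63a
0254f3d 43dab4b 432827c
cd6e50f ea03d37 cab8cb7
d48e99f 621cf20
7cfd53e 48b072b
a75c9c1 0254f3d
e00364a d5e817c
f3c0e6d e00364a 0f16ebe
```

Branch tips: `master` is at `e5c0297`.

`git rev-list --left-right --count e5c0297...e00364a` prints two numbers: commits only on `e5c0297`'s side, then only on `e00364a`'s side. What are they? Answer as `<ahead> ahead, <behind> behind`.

Reachable from e5c0297: {0254f3d, 05da699, 432827c, 43dab4b, 48b072b, 621cf20, 7cfd53e, 8694ead, cc2a63a, d48e99f, e5c0297, ea03d37, ef7ddcd, f818037, fb7a359}.
Reachable from e00364a: {0254f3d, 05da699, 432827c, 43dab4b, 8694ead, a75c9c1, c80828e, cab8cb7, cc2a63a, cd6e50f, d5e817c, e00364a, ea03d37, fb7a359}.
Only in e5c0297's history (ahead): {48b072b, 621cf20, 7cfd53e, d48e99f, e5c0297, ef7ddcd, f818037} — 7.
Only in e00364a's history (behind): {a75c9c1, c80828e, cab8cb7, cd6e50f, d5e817c, e00364a} — 6.

7 ahead, 6 behind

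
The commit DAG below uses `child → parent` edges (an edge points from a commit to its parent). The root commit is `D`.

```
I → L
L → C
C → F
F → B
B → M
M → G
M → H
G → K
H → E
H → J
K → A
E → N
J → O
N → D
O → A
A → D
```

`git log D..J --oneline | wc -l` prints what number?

3

Reachable from J: {A, D, J, O}.
Reachable from D: {D}.
In J's history but not D's: {A, J, O} — 3 commits.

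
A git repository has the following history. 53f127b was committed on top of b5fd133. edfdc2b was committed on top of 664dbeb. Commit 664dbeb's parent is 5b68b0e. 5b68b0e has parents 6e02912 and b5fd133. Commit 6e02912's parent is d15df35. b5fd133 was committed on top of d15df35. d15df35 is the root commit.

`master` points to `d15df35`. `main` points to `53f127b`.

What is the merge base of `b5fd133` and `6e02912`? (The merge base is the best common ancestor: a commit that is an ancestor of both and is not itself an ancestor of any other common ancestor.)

Ancestors of b5fd133: {b5fd133, d15df35}.
Ancestors of 6e02912: {6e02912, d15df35}.
Common ancestors: {d15df35}.
The only common ancestor is d15df35, so it is the merge base.

d15df35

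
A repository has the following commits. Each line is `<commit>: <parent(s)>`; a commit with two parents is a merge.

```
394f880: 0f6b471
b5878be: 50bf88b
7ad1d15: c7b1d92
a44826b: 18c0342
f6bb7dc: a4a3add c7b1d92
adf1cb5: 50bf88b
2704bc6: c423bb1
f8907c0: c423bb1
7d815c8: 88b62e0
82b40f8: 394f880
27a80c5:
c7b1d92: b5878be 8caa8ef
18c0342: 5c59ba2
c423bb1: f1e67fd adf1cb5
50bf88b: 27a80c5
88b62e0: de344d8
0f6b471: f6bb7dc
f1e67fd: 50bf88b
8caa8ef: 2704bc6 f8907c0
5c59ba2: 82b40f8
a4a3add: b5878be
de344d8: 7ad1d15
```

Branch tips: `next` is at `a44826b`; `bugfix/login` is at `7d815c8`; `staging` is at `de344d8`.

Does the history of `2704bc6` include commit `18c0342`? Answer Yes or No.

No

Ancestors of 2704bc6: {2704bc6, 27a80c5, 50bf88b, adf1cb5, c423bb1, f1e67fd}.
18c0342 is not in that set, so it is not an ancestor of 2704bc6.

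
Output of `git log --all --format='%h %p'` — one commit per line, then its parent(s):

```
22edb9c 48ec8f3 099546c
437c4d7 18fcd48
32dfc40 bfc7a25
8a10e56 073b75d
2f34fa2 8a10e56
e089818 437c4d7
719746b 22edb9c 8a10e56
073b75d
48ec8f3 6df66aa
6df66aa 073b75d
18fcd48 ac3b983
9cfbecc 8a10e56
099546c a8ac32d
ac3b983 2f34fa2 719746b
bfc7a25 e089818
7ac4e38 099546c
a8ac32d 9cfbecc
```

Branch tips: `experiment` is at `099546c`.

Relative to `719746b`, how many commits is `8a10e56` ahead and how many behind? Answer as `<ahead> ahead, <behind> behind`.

0 ahead, 7 behind

Reachable from 8a10e56: {073b75d, 8a10e56}.
Reachable from 719746b: {073b75d, 099546c, 22edb9c, 48ec8f3, 6df66aa, 719746b, 8a10e56, 9cfbecc, a8ac32d}.
Only in 8a10e56's history (ahead): {} — 0.
Only in 719746b's history (behind): {099546c, 22edb9c, 48ec8f3, 6df66aa, 719746b, 9cfbecc, a8ac32d} — 7.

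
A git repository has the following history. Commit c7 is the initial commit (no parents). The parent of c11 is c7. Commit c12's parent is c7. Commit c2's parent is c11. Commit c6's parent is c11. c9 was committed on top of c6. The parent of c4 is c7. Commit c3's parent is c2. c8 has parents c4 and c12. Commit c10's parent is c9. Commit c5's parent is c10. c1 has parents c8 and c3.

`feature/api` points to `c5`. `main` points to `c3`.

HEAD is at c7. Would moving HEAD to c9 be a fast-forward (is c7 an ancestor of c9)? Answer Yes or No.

Yes

A fast-forward from c7 to c9 is possible iff c7 is an ancestor of c9.
Ancestors of c9: {c11, c6, c7, c9}.
c7 is among them, so fast-forward is possible.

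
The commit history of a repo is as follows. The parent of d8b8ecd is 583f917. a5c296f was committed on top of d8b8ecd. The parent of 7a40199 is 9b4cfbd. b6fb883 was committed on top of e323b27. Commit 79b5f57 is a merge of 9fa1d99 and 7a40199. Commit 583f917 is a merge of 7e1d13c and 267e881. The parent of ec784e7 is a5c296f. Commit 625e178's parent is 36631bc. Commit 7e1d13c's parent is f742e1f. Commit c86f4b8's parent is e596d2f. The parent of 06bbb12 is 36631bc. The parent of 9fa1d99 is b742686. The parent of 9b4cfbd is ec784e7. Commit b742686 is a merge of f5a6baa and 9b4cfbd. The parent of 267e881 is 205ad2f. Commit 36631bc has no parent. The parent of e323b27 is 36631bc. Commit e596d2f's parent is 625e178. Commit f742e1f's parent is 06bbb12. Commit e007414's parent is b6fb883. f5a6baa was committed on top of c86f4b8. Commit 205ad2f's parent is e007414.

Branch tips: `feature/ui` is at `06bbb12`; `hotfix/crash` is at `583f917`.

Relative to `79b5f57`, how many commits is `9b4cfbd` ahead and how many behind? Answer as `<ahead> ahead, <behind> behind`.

0 ahead, 8 behind

Reachable from 9b4cfbd: {06bbb12, 205ad2f, 267e881, 36631bc, 583f917, 7e1d13c, 9b4cfbd, a5c296f, b6fb883, d8b8ecd, e007414, e323b27, ec784e7, f742e1f}.
Reachable from 79b5f57: {06bbb12, 205ad2f, 267e881, 36631bc, 583f917, 625e178, 79b5f57, 7a40199, 7e1d13c, 9b4cfbd, 9fa1d99, a5c296f, b6fb883, b742686, c86f4b8, d8b8ecd, e007414, e323b27, e596d2f, ec784e7, f5a6baa, f742e1f}.
Only in 9b4cfbd's history (ahead): {} — 0.
Only in 79b5f57's history (behind): {625e178, 79b5f57, 7a40199, 9fa1d99, b742686, c86f4b8, e596d2f, f5a6baa} — 8.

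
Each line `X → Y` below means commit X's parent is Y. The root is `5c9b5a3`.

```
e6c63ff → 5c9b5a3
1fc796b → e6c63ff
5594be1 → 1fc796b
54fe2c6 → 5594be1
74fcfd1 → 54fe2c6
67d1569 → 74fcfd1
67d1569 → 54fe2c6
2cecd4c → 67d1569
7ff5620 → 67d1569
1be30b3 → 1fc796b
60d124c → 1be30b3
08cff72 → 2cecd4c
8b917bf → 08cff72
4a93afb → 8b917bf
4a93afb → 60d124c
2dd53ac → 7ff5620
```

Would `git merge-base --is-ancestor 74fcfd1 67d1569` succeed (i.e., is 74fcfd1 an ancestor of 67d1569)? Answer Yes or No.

Yes

Ancestors of 67d1569 (commits reachable by following parents): {1fc796b, 54fe2c6, 5594be1, 5c9b5a3, 67d1569, 74fcfd1, e6c63ff}.
74fcfd1 is in that set, so it is an ancestor of 67d1569.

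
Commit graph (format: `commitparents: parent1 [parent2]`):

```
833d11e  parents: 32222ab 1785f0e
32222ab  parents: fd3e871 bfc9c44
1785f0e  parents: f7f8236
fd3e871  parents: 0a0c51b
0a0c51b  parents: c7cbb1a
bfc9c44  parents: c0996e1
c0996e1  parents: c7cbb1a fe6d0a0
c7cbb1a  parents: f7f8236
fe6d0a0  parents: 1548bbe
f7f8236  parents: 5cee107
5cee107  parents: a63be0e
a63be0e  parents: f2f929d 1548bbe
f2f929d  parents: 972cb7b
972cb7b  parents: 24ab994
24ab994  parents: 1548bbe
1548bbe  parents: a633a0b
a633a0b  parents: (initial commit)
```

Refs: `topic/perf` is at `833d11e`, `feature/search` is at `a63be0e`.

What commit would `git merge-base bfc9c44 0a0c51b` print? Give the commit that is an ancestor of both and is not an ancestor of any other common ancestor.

Ancestors of bfc9c44: {1548bbe, 24ab994, 5cee107, 972cb7b, a633a0b, a63be0e, bfc9c44, c0996e1, c7cbb1a, f2f929d, f7f8236, fe6d0a0}.
Ancestors of 0a0c51b: {0a0c51b, 1548bbe, 24ab994, 5cee107, 972cb7b, a633a0b, a63be0e, c7cbb1a, f2f929d, f7f8236}.
Common ancestors: {1548bbe, 24ab994, 5cee107, 972cb7b, a633a0b, a63be0e, c7cbb1a, f2f929d, f7f8236}.
Among these, c7cbb1a is not an ancestor of any other common ancestor — it is the merge base.

c7cbb1a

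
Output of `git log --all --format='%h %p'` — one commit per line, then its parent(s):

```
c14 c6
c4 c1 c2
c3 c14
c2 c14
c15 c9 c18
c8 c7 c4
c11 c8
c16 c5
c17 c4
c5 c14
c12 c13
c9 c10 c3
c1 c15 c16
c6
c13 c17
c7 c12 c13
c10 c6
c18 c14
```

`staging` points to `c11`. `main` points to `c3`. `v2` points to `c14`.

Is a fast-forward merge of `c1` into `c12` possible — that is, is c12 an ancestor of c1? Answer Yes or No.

No

A fast-forward from c12 to c1 is possible iff c12 is an ancestor of c1.
Ancestors of c1: {c1, c10, c14, c15, c16, c18, c3, c5, c6, c9}.
c12 is not among them, so fast-forward is not possible.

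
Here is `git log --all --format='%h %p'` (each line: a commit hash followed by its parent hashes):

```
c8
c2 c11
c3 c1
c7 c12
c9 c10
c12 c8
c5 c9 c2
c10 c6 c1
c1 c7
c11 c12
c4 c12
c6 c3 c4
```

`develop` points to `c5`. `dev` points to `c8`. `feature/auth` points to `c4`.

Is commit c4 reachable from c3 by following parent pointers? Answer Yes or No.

Ancestors of c3: {c1, c12, c3, c7, c8}.
c4 is not in that set, so it is not an ancestor of c3.

No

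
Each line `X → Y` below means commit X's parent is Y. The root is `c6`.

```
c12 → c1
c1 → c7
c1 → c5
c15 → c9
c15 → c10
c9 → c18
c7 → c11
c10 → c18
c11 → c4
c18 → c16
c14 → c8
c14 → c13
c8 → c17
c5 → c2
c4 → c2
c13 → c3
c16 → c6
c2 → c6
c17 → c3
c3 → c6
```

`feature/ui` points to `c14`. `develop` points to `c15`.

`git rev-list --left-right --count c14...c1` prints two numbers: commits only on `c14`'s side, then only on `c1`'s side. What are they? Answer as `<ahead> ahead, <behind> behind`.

5 ahead, 6 behind

Reachable from c14: {c13, c14, c17, c3, c6, c8}.
Reachable from c1: {c1, c11, c2, c4, c5, c6, c7}.
Only in c14's history (ahead): {c13, c14, c17, c3, c8} — 5.
Only in c1's history (behind): {c1, c11, c2, c4, c5, c7} — 6.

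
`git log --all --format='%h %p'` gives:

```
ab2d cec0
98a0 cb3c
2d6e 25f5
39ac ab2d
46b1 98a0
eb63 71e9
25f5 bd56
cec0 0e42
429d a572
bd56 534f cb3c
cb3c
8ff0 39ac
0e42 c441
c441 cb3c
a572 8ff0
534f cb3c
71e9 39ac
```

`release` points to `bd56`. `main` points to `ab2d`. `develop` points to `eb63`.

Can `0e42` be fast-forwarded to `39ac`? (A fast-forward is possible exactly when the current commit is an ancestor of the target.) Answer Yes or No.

Yes

A fast-forward from 0e42 to 39ac is possible iff 0e42 is an ancestor of 39ac.
Ancestors of 39ac: {0e42, 39ac, ab2d, c441, cb3c, cec0}.
0e42 is among them, so fast-forward is possible.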